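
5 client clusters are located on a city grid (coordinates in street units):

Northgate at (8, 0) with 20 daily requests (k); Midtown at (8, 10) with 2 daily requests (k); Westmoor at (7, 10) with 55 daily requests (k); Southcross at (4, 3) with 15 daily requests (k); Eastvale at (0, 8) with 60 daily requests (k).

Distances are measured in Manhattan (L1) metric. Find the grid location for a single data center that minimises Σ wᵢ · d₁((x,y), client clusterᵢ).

Manhattan distance separates: Σwᵢ(|x−xᵢ|+|y−yᵢ|) = Σwᵢ|x−xᵢ| + Σwᵢ|y−yᵢ|, so x and y are optimised independently as 1-D weighted medians.
Total weight W = 152; half = 76.
x-coordinate, sorted with cumulative weight:
  x=0 (Eastvale, w=60) cum 60
  x=4 (Southcross, w=15) cum 75
  x=7 (Westmoor, w=55) cum 130  ← median
  x=8 (Northgate, w=20) cum 150
  x=8 (Midtown, w=2) cum 152
⇒ x* = 7
y-coordinate, sorted with cumulative weight:
  y=0 (Northgate, w=20) cum 20
  y=3 (Southcross, w=15) cum 35
  y=8 (Eastvale, w=60) cum 95  ← median
  y=10 (Midtown, w=2) cum 97
  y=10 (Westmoor, w=55) cum 152
⇒ y* = 8

(7, 8)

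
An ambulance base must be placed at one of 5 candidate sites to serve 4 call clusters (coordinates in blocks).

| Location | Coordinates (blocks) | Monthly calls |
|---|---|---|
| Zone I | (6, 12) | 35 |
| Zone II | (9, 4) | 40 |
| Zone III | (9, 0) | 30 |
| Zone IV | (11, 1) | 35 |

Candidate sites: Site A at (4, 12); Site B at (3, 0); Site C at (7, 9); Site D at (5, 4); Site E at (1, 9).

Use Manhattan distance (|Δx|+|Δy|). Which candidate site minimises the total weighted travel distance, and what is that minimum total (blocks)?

Site D, total 1030 blocks

Total weighted distance at each candidate:
  Site A (4, 12): total = 1730
  Site B (3, 0): total = 1420
  Site C (7, 9): total = 1170
  Site D (5, 4): total = 1030
  Site E (1, 9): total = 1940
Minimum is at Site D with total 1030 blocks.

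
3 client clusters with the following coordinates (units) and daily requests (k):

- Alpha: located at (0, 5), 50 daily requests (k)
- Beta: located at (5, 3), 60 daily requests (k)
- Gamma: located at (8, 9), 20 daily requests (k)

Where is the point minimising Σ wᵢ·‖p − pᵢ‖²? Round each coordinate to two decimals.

(3.54, 4.69)

The minimiser of Σwᵢ‖p−pᵢ‖² is the weighted centroid p* = (Σwᵢpᵢ)/(Σwᵢ).
Σwᵢ = 130.
Σwᵢxᵢ = 50·0 + 60·5 + 20·8 = 460.
Σwᵢyᵢ = 50·5 + 60·3 + 20·9 = 610.
x* = 460/130 = 3.54, y* = 610/130 = 4.69.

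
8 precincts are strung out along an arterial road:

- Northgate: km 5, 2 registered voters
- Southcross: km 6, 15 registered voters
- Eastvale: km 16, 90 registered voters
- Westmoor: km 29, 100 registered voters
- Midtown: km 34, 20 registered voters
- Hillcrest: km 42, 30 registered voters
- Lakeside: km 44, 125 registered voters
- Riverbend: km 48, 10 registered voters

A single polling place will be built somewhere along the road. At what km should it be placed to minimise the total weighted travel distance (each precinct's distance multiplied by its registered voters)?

x = 29

For a sum of weighted absolute distances on a line, the optimum is the weighted median (not the mean). Total weight W = 392; half-weight = 196.
Sort by position and accumulate weight:
  km 5 (Northgate, w=2) → cum 2
  km 6 (Southcross, w=15) → cum 17
  km 16 (Eastvale, w=90) → cum 107
  km 29 (Westmoor, w=100) → cum 207  ≥ 196 → median here
  km 34 (Midtown, w=20) → cum 227
  km 42 (Hillcrest, w=30) → cum 257
  km 44 (Lakeside, w=125) → cum 382
  km 48 (Riverbend, w=10) → cum 392
Optimal location: km 29.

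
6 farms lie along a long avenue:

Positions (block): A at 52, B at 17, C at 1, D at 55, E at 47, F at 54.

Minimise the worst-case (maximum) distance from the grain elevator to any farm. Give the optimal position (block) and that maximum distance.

The 1-center on a line is the midpoint of the two extreme points: leftmost at 1, rightmost at 55.
Optimal location = (1 + 55)/2 = 28; maximum distance = (55 − 1)/2 = 27.

location 28, max distance 27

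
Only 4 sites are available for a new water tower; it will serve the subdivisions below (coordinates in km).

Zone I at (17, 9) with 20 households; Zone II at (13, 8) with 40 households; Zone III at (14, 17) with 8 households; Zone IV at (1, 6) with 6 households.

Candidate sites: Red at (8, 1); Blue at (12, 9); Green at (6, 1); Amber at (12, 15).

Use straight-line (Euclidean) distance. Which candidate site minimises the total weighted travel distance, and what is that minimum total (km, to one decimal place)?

Blue, total 290.9 km

Total weighted distance at each candidate:
  Red (8, 1): total = 773.2
  Blue (12, 9): total = 290.9
  Green (6, 1): total = 853.5
  Amber (12, 15): total = 547.0
Minimum is at Blue with total 290.9 km.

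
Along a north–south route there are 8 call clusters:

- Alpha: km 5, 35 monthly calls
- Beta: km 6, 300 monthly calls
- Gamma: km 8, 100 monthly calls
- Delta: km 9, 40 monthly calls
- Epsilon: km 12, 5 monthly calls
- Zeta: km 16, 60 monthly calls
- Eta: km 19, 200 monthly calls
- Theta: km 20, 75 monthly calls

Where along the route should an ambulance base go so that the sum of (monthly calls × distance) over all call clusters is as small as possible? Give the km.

For a sum of weighted absolute distances on a line, the optimum is the weighted median (not the mean). Total weight W = 815; half-weight = 407.5.
Sort by position and accumulate weight:
  km 5 (Alpha, w=35) → cum 35
  km 6 (Beta, w=300) → cum 335
  km 8 (Gamma, w=100) → cum 435  ≥ 407.5 → median here
  km 9 (Delta, w=40) → cum 475
  km 12 (Epsilon, w=5) → cum 480
  km 16 (Zeta, w=60) → cum 540
  km 19 (Eta, w=200) → cum 740
  km 20 (Theta, w=75) → cum 815
Optimal location: km 8.

x = 8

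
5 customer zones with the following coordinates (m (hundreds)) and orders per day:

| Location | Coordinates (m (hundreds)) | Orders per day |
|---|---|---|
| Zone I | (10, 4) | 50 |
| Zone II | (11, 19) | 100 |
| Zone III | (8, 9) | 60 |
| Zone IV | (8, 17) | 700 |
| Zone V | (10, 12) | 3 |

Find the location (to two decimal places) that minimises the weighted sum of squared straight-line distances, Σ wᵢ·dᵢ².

The minimiser of Σwᵢ‖p−pᵢ‖² is the weighted centroid p* = (Σwᵢpᵢ)/(Σwᵢ).
Σwᵢ = 913.
Σwᵢxᵢ = 50·10 + 100·11 + 60·8 + 700·8 + 3·10 = 7710.
Σwᵢyᵢ = 50·4 + 100·19 + 60·9 + 700·17 + 3·12 = 14576.
x* = 7710/913 = 8.44, y* = 14576/913 = 15.96.

(8.44, 15.96)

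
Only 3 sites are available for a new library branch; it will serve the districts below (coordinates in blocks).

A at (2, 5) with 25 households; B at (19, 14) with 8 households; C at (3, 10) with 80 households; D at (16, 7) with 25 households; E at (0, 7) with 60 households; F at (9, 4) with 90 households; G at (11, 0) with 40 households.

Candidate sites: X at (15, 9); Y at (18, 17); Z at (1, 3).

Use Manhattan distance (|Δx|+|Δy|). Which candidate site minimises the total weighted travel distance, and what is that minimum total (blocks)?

Z, total 3132 blocks

Total weighted distance at each candidate:
  X (15, 9): total = 4142
  Y (18, 17): total = 7412
  Z (1, 3): total = 3132
Minimum is at Z with total 3132 blocks.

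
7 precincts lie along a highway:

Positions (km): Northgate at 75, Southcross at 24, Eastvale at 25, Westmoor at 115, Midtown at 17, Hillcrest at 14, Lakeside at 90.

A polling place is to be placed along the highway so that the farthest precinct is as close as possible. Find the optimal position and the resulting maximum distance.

location 64.5, max distance 50.5

The 1-center on a line is the midpoint of the two extreme points: leftmost at 14, rightmost at 115.
Optimal location = (14 + 115)/2 = 64.5; maximum distance = (115 − 14)/2 = 50.5.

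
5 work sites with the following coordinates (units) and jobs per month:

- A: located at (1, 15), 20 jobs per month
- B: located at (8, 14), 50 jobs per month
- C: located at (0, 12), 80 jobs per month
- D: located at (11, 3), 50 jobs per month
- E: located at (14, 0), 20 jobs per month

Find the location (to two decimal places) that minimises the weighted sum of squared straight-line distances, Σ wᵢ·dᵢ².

The minimiser of Σwᵢ‖p−pᵢ‖² is the weighted centroid p* = (Σwᵢpᵢ)/(Σwᵢ).
Σwᵢ = 220.
Σwᵢxᵢ = 20·1 + 50·8 + 80·0 + 50·11 + 20·14 = 1250.
Σwᵢyᵢ = 20·15 + 50·14 + 80·12 + 50·3 + 20·0 = 2110.
x* = 1250/220 = 5.68, y* = 2110/220 = 9.59.

(5.68, 9.59)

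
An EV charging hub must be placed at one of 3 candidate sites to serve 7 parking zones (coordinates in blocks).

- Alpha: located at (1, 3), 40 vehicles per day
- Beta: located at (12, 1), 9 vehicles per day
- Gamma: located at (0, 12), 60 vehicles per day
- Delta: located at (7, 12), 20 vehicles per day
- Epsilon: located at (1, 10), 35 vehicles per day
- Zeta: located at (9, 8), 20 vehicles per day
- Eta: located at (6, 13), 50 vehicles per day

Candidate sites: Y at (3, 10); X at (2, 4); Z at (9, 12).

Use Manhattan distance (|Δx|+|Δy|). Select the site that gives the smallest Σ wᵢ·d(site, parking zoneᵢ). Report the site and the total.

Total weighted distance at each candidate:
  Y (3, 10): total = 1472
  X (2, 4): total = 2172
  Z (9, 12): total = 2016
Minimum is at Y with total 1472 blocks.

Y, total 1472 blocks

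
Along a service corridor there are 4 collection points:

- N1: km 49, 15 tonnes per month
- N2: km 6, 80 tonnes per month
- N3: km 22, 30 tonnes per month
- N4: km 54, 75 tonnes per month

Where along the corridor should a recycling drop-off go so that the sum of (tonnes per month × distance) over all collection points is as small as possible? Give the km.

For a sum of weighted absolute distances on a line, the optimum is the weighted median (not the mean). Total weight W = 200; half-weight = 100.
Sort by position and accumulate weight:
  km 6 (N2, w=80) → cum 80
  km 22 (N3, w=30) → cum 110  ≥ 100 → median here
  km 49 (N1, w=15) → cum 125
  km 54 (N4, w=75) → cum 200
Optimal location: km 22.

x = 22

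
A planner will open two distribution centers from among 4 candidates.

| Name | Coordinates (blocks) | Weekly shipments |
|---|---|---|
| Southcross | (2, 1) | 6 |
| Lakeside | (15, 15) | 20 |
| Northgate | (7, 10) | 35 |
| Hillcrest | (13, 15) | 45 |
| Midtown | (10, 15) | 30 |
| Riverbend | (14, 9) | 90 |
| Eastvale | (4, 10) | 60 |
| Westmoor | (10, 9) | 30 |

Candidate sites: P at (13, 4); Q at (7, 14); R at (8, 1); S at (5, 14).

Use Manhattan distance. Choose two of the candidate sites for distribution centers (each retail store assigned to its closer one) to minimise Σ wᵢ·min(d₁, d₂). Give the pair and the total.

{P, Q}, total 2039

Evaluate every pair (each demand assigned to the nearer of the two):
  {P, Q}: total = 2039
  {P, S}: total = 2179
  {Q, S}: total = 2471
  {Q, R}: total = 2531
  {R, S}: total = 2911
  {P, R}: total = 3121
Best pair: {P, Q} with total 2039.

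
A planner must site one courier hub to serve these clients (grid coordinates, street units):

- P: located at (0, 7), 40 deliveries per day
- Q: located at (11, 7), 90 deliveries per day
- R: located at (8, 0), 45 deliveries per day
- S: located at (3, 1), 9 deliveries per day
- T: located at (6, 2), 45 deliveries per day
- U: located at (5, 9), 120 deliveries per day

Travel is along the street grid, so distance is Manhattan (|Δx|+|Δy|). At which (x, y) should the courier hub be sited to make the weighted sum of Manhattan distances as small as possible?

(6, 7)

Manhattan distance separates: Σwᵢ(|x−xᵢ|+|y−yᵢ|) = Σwᵢ|x−xᵢ| + Σwᵢ|y−yᵢ|, so x and y are optimised independently as 1-D weighted medians.
Total weight W = 349; half = 174.5.
x-coordinate, sorted with cumulative weight:
  x=0 (P, w=40) cum 40
  x=3 (S, w=9) cum 49
  x=5 (U, w=120) cum 169
  x=6 (T, w=45) cum 214  ← median
  x=8 (R, w=45) cum 259
  x=11 (Q, w=90) cum 349
⇒ x* = 6
y-coordinate, sorted with cumulative weight:
  y=0 (R, w=45) cum 45
  y=1 (S, w=9) cum 54
  y=2 (T, w=45) cum 99
  y=7 (P, w=40) cum 139
  y=7 (Q, w=90) cum 229  ← median
  y=9 (U, w=120) cum 349
⇒ y* = 7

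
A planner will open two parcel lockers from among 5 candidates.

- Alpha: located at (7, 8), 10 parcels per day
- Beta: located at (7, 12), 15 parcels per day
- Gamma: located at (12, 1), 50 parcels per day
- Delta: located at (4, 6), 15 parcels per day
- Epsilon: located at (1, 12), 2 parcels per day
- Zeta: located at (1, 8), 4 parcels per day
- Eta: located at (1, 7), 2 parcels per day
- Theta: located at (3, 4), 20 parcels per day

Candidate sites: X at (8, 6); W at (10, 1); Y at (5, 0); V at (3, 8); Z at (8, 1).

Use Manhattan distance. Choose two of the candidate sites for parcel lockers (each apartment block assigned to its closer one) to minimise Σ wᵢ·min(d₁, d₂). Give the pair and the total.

Evaluate every pair (each demand assigned to the nearer of the two):
  {W, V}: total = 411
  {V, Z}: total = 511
  {X, W}: total = 513
  {X, Z}: total = 613
  {Y, V}: total = 711
  {X, V}: total = 736
  {W, Y}: total = 737
  {W, Z}: total = 773
  {Y, Z}: total = 787
  {X, Y}: total = 793
Best pair: {W, V} with total 411.

{W, V}, total 411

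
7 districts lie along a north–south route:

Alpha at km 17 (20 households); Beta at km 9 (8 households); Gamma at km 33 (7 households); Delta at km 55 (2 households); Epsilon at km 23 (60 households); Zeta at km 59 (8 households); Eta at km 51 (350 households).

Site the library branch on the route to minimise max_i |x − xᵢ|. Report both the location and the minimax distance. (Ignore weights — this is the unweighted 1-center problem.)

location 34, max distance 25

The 1-center on a line is the midpoint of the two extreme points: leftmost at 9, rightmost at 59.
Optimal location = (9 + 59)/2 = 34; maximum distance = (59 − 9)/2 = 25.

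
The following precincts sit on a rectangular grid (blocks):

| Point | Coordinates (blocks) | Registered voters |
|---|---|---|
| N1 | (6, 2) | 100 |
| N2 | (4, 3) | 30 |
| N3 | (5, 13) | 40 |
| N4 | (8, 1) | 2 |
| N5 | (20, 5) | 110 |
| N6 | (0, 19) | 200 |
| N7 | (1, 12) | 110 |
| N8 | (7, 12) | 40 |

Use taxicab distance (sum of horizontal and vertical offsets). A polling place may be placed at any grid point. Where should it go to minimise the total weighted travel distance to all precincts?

(4, 12)

Manhattan distance separates: Σwᵢ(|x−xᵢ|+|y−yᵢ|) = Σwᵢ|x−xᵢ| + Σwᵢ|y−yᵢ|, so x and y are optimised independently as 1-D weighted medians.
Total weight W = 632; half = 316.
x-coordinate, sorted with cumulative weight:
  x=0 (N6, w=200) cum 200
  x=1 (N7, w=110) cum 310
  x=4 (N2, w=30) cum 340  ← median
  x=5 (N3, w=40) cum 380
  x=6 (N1, w=100) cum 480
  x=7 (N8, w=40) cum 520
  x=8 (N4, w=2) cum 522
  x=20 (N5, w=110) cum 632
⇒ x* = 4
y-coordinate, sorted with cumulative weight:
  y=1 (N4, w=2) cum 2
  y=2 (N1, w=100) cum 102
  y=3 (N2, w=30) cum 132
  y=5 (N5, w=110) cum 242
  y=12 (N7, w=110) cum 352  ← median
  y=12 (N8, w=40) cum 392
  y=13 (N3, w=40) cum 432
  y=19 (N6, w=200) cum 632
⇒ y* = 12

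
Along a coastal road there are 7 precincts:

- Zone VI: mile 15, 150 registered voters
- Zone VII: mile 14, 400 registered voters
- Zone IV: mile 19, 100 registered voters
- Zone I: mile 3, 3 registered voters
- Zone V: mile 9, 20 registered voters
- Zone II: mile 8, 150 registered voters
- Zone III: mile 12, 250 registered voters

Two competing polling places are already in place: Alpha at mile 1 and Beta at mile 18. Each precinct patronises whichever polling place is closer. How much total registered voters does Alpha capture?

173

The indifferent point is the midpoint (1+18)/2 = 9.5; precincts left of it (closer to Alpha at 1) go to Alpha, those right go to Beta.
  Zone I at 3 (w=3) → Alpha
  Zone II at 8 (w=150) → Alpha
  Zone V at 9 (w=20) → Alpha
  Zone III at 12 (w=250) → Beta
  Zone VII at 14 (w=400) → Beta
  Zone VI at 15 (w=150) → Beta
  Zone IV at 19 (w=100) → Beta
Alpha captures 173; Beta captures 900.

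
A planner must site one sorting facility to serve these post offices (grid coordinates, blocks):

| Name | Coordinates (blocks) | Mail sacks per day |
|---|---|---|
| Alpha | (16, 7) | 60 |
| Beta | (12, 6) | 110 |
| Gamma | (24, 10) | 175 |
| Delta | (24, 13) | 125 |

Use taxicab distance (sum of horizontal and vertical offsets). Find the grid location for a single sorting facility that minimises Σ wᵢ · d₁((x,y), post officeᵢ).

(24, 10)

Manhattan distance separates: Σwᵢ(|x−xᵢ|+|y−yᵢ|) = Σwᵢ|x−xᵢ| + Σwᵢ|y−yᵢ|, so x and y are optimised independently as 1-D weighted medians.
Total weight W = 470; half = 235.
x-coordinate, sorted with cumulative weight:
  x=12 (Beta, w=110) cum 110
  x=16 (Alpha, w=60) cum 170
  x=24 (Gamma, w=175) cum 345  ← median
  x=24 (Delta, w=125) cum 470
⇒ x* = 24
y-coordinate, sorted with cumulative weight:
  y=6 (Beta, w=110) cum 110
  y=7 (Alpha, w=60) cum 170
  y=10 (Gamma, w=175) cum 345  ← median
  y=13 (Delta, w=125) cum 470
⇒ y* = 10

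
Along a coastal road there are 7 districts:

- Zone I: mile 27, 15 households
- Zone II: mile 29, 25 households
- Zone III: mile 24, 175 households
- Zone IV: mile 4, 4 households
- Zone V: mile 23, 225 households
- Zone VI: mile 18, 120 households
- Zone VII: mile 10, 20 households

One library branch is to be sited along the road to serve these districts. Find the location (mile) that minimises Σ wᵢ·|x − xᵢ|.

For a sum of weighted absolute distances on a line, the optimum is the weighted median (not the mean). Total weight W = 584; half-weight = 292.
Sort by position and accumulate weight:
  mile 4 (Zone IV, w=4) → cum 4
  mile 10 (Zone VII, w=20) → cum 24
  mile 18 (Zone VI, w=120) → cum 144
  mile 23 (Zone V, w=225) → cum 369  ≥ 292 → median here
  mile 24 (Zone III, w=175) → cum 544
  mile 27 (Zone I, w=15) → cum 559
  mile 29 (Zone II, w=25) → cum 584
Optimal location: mile 23.

x = 23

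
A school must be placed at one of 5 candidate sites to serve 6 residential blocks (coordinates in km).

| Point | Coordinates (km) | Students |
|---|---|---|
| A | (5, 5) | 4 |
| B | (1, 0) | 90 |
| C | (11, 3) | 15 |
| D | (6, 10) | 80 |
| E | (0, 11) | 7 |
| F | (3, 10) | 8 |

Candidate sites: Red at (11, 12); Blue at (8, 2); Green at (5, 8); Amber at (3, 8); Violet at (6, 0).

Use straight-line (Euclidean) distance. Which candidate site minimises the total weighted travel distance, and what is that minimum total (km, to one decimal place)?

Total weighted distance at each candidate:
  Red (11, 12): total = 2151.8
  Blue (8, 2): total = 1539.1
  Green (5, 8): total = 1176.5
  Amber (3, 8): total = 1232.2
  Violet (6, 0): total = 1529.1
Minimum is at Green with total 1176.5 km.

Green, total 1176.5 km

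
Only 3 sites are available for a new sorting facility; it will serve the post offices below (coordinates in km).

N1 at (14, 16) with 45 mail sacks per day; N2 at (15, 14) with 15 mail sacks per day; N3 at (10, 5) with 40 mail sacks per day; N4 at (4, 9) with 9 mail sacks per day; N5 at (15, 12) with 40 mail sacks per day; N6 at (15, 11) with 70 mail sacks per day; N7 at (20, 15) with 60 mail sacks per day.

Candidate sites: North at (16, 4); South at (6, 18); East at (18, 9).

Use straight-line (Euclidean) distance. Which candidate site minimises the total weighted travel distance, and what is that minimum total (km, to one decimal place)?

East, total 1735.6 km

Total weighted distance at each candidate:
  North (16, 4): total = 2578.3
  South (6, 18): total = 3235.7
  East (18, 9): total = 1735.6
Minimum is at East with total 1735.6 km.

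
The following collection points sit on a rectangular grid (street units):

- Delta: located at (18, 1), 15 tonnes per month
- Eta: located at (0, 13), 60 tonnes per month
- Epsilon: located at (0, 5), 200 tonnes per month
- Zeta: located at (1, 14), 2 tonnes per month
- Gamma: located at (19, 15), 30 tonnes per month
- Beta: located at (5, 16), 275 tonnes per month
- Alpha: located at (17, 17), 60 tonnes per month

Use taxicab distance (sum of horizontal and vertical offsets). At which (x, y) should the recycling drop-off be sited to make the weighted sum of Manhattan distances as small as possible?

Manhattan distance separates: Σwᵢ(|x−xᵢ|+|y−yᵢ|) = Σwᵢ|x−xᵢ| + Σwᵢ|y−yᵢ|, so x and y are optimised independently as 1-D weighted medians.
Total weight W = 642; half = 321.
x-coordinate, sorted with cumulative weight:
  x=0 (Eta, w=60) cum 60
  x=0 (Epsilon, w=200) cum 260
  x=1 (Zeta, w=2) cum 262
  x=5 (Beta, w=275) cum 537  ← median
  x=17 (Alpha, w=60) cum 597
  x=18 (Delta, w=15) cum 612
  x=19 (Gamma, w=30) cum 642
⇒ x* = 5
y-coordinate, sorted with cumulative weight:
  y=1 (Delta, w=15) cum 15
  y=5 (Epsilon, w=200) cum 215
  y=13 (Eta, w=60) cum 275
  y=14 (Zeta, w=2) cum 277
  y=15 (Gamma, w=30) cum 307
  y=16 (Beta, w=275) cum 582  ← median
  y=17 (Alpha, w=60) cum 642
⇒ y* = 16

(5, 16)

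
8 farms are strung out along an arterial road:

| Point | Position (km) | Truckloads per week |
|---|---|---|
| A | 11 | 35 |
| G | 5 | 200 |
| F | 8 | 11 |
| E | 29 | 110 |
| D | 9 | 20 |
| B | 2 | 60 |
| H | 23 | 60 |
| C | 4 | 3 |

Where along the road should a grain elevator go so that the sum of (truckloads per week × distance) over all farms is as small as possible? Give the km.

x = 5

For a sum of weighted absolute distances on a line, the optimum is the weighted median (not the mean). Total weight W = 499; half-weight = 249.5.
Sort by position and accumulate weight:
  km 2 (B, w=60) → cum 60
  km 4 (C, w=3) → cum 63
  km 5 (G, w=200) → cum 263  ≥ 249.5 → median here
  km 8 (F, w=11) → cum 274
  km 9 (D, w=20) → cum 294
  km 11 (A, w=35) → cum 329
  km 23 (H, w=60) → cum 389
  km 29 (E, w=110) → cum 499
Optimal location: km 5.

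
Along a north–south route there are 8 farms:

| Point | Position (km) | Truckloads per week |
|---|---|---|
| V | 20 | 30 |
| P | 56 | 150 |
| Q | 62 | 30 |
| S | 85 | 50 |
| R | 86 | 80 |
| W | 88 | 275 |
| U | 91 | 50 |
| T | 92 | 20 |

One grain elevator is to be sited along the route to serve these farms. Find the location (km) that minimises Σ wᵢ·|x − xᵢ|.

x = 88

For a sum of weighted absolute distances on a line, the optimum is the weighted median (not the mean). Total weight W = 685; half-weight = 342.5.
Sort by position and accumulate weight:
  km 20 (V, w=30) → cum 30
  km 56 (P, w=150) → cum 180
  km 62 (Q, w=30) → cum 210
  km 85 (S, w=50) → cum 260
  km 86 (R, w=80) → cum 340
  km 88 (W, w=275) → cum 615  ≥ 342.5 → median here
  km 91 (U, w=50) → cum 665
  km 92 (T, w=20) → cum 685
Optimal location: km 88.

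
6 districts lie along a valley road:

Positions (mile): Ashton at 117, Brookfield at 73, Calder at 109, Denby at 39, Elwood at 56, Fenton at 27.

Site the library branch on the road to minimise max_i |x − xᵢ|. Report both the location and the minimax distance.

The 1-center on a line is the midpoint of the two extreme points: leftmost at 27, rightmost at 117.
Optimal location = (27 + 117)/2 = 72; maximum distance = (117 − 27)/2 = 45.

location 72, max distance 45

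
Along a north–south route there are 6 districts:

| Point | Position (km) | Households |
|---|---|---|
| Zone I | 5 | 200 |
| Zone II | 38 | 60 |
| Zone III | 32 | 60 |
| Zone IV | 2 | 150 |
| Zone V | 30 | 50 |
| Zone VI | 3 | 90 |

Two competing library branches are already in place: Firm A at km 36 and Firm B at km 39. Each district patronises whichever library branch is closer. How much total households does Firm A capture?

The indifferent point is the midpoint (36+39)/2 = 37.5; districts left of it (closer to Firm A at 36) go to Firm A, those right go to Firm B.
  Zone IV at 2 (w=150) → Firm A
  Zone VI at 3 (w=90) → Firm A
  Zone I at 5 (w=200) → Firm A
  Zone V at 30 (w=50) → Firm A
  Zone III at 32 (w=60) → Firm A
  Zone II at 38 (w=60) → Firm B
Firm A captures 550; Firm B captures 60.

550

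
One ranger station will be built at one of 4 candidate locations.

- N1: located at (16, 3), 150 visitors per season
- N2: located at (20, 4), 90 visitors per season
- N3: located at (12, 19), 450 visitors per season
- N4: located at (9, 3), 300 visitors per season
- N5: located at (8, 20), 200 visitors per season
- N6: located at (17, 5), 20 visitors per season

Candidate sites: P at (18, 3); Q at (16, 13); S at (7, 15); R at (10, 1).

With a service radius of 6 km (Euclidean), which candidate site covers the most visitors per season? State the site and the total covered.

Coverage radius r = 6 km; a point is covered iff (Δx)²+(Δy)² ≤ 6² = 36.
  P (18, 3): covers {N1, N2, N6} → 260
  Q (16, 13): covers {none} → 0
  S (7, 15): covers {N5} → 200
  R (10, 1): covers {N4} → 300
Maximum coverage at R: 300 visitors per season.

R, covering 300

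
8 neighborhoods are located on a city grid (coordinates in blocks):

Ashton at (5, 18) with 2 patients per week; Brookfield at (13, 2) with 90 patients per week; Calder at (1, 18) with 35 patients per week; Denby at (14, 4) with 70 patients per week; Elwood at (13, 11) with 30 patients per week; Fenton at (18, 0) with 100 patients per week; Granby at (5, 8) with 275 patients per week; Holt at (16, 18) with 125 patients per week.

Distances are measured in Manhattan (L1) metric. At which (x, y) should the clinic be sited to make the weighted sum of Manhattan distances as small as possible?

(13, 8)

Manhattan distance separates: Σwᵢ(|x−xᵢ|+|y−yᵢ|) = Σwᵢ|x−xᵢ| + Σwᵢ|y−yᵢ|, so x and y are optimised independently as 1-D weighted medians.
Total weight W = 727; half = 363.5.
x-coordinate, sorted with cumulative weight:
  x=1 (Calder, w=35) cum 35
  x=5 (Ashton, w=2) cum 37
  x=5 (Granby, w=275) cum 312
  x=13 (Brookfield, w=90) cum 402  ← median
  x=13 (Elwood, w=30) cum 432
  x=14 (Denby, w=70) cum 502
  x=16 (Holt, w=125) cum 627
  x=18 (Fenton, w=100) cum 727
⇒ x* = 13
y-coordinate, sorted with cumulative weight:
  y=0 (Fenton, w=100) cum 100
  y=2 (Brookfield, w=90) cum 190
  y=4 (Denby, w=70) cum 260
  y=8 (Granby, w=275) cum 535  ← median
  y=11 (Elwood, w=30) cum 565
  y=18 (Ashton, w=2) cum 567
  y=18 (Calder, w=35) cum 602
  y=18 (Holt, w=125) cum 727
⇒ y* = 8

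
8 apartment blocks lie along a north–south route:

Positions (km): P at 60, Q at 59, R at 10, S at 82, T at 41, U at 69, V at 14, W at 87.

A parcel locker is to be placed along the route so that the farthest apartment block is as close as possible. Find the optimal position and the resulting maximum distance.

location 48.5, max distance 38.5

The 1-center on a line is the midpoint of the two extreme points: leftmost at 10, rightmost at 87.
Optimal location = (10 + 87)/2 = 48.5; maximum distance = (87 − 10)/2 = 38.5.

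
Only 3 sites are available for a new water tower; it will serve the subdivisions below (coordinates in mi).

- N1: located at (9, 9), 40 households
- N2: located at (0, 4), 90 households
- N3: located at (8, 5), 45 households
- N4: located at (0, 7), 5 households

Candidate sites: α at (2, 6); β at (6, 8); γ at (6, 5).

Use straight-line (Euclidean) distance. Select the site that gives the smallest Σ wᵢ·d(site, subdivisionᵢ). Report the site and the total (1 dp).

Total weighted distance at each candidate:
  α (2, 6): total = 844.1
  β (6, 8): total = 968.2
  γ (6, 5): total = 869.1
Minimum is at α with total 844.1 mi.

α, total 844.1 mi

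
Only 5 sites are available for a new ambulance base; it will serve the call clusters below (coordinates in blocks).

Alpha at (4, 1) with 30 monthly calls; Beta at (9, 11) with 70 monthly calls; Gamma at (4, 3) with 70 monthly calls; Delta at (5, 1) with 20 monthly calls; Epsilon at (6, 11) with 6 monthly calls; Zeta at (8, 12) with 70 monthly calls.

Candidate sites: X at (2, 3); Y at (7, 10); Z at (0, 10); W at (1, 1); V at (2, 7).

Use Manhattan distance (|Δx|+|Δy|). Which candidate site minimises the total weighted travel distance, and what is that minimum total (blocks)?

Y, total 1712 blocks

Total weighted distance at each candidate:
  X (2, 3): total = 2532
  Y (7, 10): total = 1712
  Z (0, 10): total = 2882
  W (1, 1): total = 3130
  V (2, 7): total = 2428
Minimum is at Y with total 1712 blocks.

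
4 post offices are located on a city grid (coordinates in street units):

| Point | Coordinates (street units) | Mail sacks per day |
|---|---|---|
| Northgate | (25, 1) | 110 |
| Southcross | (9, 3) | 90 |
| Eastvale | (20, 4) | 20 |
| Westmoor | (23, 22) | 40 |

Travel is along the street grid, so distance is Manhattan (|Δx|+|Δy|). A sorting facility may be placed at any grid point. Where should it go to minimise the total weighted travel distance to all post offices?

Manhattan distance separates: Σwᵢ(|x−xᵢ|+|y−yᵢ|) = Σwᵢ|x−xᵢ| + Σwᵢ|y−yᵢ|, so x and y are optimised independently as 1-D weighted medians.
Total weight W = 260; half = 130.
x-coordinate, sorted with cumulative weight:
  x=9 (Southcross, w=90) cum 90
  x=20 (Eastvale, w=20) cum 110
  x=23 (Westmoor, w=40) cum 150  ← median
  x=25 (Northgate, w=110) cum 260
⇒ x* = 23
y-coordinate, sorted with cumulative weight:
  y=1 (Northgate, w=110) cum 110
  y=3 (Southcross, w=90) cum 200  ← median
  y=4 (Eastvale, w=20) cum 220
  y=22 (Westmoor, w=40) cum 260
⇒ y* = 3

(23, 3)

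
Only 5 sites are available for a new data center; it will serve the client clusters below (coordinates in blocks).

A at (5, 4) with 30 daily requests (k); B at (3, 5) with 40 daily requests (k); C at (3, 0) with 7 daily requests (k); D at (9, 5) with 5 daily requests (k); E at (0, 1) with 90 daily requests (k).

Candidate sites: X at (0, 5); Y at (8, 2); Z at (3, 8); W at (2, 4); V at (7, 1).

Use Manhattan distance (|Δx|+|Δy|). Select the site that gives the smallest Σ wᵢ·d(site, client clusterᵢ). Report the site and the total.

Total weighted distance at each candidate:
  X (0, 5): total = 761
  Y (8, 2): total = 1349
  Z (3, 8): total = 1301
  W (2, 4): total = 695
  V (7, 1): total = 1165
Minimum is at W with total 695 blocks.

W, total 695 blocks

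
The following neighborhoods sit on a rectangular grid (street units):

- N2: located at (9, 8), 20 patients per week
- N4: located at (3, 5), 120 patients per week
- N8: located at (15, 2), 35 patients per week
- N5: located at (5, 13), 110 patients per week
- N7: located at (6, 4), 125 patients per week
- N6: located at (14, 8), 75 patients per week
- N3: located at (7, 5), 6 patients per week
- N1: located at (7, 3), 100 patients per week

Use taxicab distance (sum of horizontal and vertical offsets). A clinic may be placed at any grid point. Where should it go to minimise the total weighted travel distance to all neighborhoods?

Manhattan distance separates: Σwᵢ(|x−xᵢ|+|y−yᵢ|) = Σwᵢ|x−xᵢ| + Σwᵢ|y−yᵢ|, so x and y are optimised independently as 1-D weighted medians.
Total weight W = 591; half = 295.5.
x-coordinate, sorted with cumulative weight:
  x=3 (N4, w=120) cum 120
  x=5 (N5, w=110) cum 230
  x=6 (N7, w=125) cum 355  ← median
  x=7 (N3, w=6) cum 361
  x=7 (N1, w=100) cum 461
  x=9 (N2, w=20) cum 481
  x=14 (N6, w=75) cum 556
  x=15 (N8, w=35) cum 591
⇒ x* = 6
y-coordinate, sorted with cumulative weight:
  y=2 (N8, w=35) cum 35
  y=3 (N1, w=100) cum 135
  y=4 (N7, w=125) cum 260
  y=5 (N4, w=120) cum 380  ← median
  y=5 (N3, w=6) cum 386
  y=8 (N2, w=20) cum 406
  y=8 (N6, w=75) cum 481
  y=13 (N5, w=110) cum 591
⇒ y* = 5

(6, 5)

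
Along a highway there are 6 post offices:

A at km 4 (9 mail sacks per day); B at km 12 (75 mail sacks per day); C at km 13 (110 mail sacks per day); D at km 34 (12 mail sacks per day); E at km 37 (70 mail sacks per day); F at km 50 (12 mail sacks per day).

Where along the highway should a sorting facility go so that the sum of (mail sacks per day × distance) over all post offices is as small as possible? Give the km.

For a sum of weighted absolute distances on a line, the optimum is the weighted median (not the mean). Total weight W = 288; half-weight = 144.
Sort by position and accumulate weight:
  km 4 (A, w=9) → cum 9
  km 12 (B, w=75) → cum 84
  km 13 (C, w=110) → cum 194  ≥ 144 → median here
  km 34 (D, w=12) → cum 206
  km 37 (E, w=70) → cum 276
  km 50 (F, w=12) → cum 288
Optimal location: km 13.

x = 13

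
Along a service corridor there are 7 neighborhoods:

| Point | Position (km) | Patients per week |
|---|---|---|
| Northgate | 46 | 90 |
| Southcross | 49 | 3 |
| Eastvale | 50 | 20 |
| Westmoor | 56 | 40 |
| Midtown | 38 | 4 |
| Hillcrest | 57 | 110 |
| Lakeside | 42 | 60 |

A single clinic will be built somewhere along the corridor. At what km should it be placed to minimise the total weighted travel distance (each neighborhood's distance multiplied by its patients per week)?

x = 50

For a sum of weighted absolute distances on a line, the optimum is the weighted median (not the mean). Total weight W = 327; half-weight = 163.5.
Sort by position and accumulate weight:
  km 38 (Midtown, w=4) → cum 4
  km 42 (Lakeside, w=60) → cum 64
  km 46 (Northgate, w=90) → cum 154
  km 49 (Southcross, w=3) → cum 157
  km 50 (Eastvale, w=20) → cum 177  ≥ 163.5 → median here
  km 56 (Westmoor, w=40) → cum 217
  km 57 (Hillcrest, w=110) → cum 327
Optimal location: km 50.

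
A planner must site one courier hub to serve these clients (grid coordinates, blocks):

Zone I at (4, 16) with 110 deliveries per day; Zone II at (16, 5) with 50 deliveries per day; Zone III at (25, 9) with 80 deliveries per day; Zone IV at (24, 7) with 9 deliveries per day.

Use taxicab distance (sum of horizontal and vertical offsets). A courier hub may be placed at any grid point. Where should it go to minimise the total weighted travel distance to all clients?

Manhattan distance separates: Σwᵢ(|x−xᵢ|+|y−yᵢ|) = Σwᵢ|x−xᵢ| + Σwᵢ|y−yᵢ|, so x and y are optimised independently as 1-D weighted medians.
Total weight W = 249; half = 124.5.
x-coordinate, sorted with cumulative weight:
  x=4 (Zone I, w=110) cum 110
  x=16 (Zone II, w=50) cum 160  ← median
  x=24 (Zone IV, w=9) cum 169
  x=25 (Zone III, w=80) cum 249
⇒ x* = 16
y-coordinate, sorted with cumulative weight:
  y=5 (Zone II, w=50) cum 50
  y=7 (Zone IV, w=9) cum 59
  y=9 (Zone III, w=80) cum 139  ← median
  y=16 (Zone I, w=110) cum 249
⇒ y* = 9

(16, 9)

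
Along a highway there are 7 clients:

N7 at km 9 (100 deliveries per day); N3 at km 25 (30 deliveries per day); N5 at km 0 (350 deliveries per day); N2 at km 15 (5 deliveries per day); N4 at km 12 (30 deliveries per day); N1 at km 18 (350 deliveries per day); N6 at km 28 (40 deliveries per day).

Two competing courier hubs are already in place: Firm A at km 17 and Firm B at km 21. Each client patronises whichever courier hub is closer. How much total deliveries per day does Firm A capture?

The indifferent point is the midpoint (17+21)/2 = 19; clients left of it (closer to Firm A at 17) go to Firm A, those right go to Firm B.
  N5 at 0 (w=350) → Firm A
  N7 at 9 (w=100) → Firm A
  N4 at 12 (w=30) → Firm A
  N2 at 15 (w=5) → Firm A
  N1 at 18 (w=350) → Firm A
  N3 at 25 (w=30) → Firm B
  N6 at 28 (w=40) → Firm B
Firm A captures 835; Firm B captures 70.

835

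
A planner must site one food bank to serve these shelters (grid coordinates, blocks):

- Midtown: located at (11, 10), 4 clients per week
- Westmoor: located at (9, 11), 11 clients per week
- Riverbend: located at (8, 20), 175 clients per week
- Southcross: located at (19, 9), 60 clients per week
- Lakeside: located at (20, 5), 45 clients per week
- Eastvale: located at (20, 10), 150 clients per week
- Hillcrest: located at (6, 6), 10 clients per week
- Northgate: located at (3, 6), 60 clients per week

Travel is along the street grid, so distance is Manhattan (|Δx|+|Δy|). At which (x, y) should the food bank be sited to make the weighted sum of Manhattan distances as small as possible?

Manhattan distance separates: Σwᵢ(|x−xᵢ|+|y−yᵢ|) = Σwᵢ|x−xᵢ| + Σwᵢ|y−yᵢ|, so x and y are optimised independently as 1-D weighted medians.
Total weight W = 515; half = 257.5.
x-coordinate, sorted with cumulative weight:
  x=3 (Northgate, w=60) cum 60
  x=6 (Hillcrest, w=10) cum 70
  x=8 (Riverbend, w=175) cum 245
  x=9 (Westmoor, w=11) cum 256
  x=11 (Midtown, w=4) cum 260  ← median
  x=19 (Southcross, w=60) cum 320
  x=20 (Lakeside, w=45) cum 365
  x=20 (Eastvale, w=150) cum 515
⇒ x* = 11
y-coordinate, sorted with cumulative weight:
  y=5 (Lakeside, w=45) cum 45
  y=6 (Hillcrest, w=10) cum 55
  y=6 (Northgate, w=60) cum 115
  y=9 (Southcross, w=60) cum 175
  y=10 (Midtown, w=4) cum 179
  y=10 (Eastvale, w=150) cum 329  ← median
  y=11 (Westmoor, w=11) cum 340
  y=20 (Riverbend, w=175) cum 515
⇒ y* = 10

(11, 10)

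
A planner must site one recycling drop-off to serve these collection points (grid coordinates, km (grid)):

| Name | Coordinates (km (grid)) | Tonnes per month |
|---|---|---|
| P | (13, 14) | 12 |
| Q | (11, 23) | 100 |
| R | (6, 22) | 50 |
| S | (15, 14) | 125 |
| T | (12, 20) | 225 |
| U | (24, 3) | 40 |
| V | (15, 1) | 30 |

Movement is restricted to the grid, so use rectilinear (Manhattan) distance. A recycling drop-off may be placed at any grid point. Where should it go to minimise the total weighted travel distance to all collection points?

Manhattan distance separates: Σwᵢ(|x−xᵢ|+|y−yᵢ|) = Σwᵢ|x−xᵢ| + Σwᵢ|y−yᵢ|, so x and y are optimised independently as 1-D weighted medians.
Total weight W = 582; half = 291.
x-coordinate, sorted with cumulative weight:
  x=6 (R, w=50) cum 50
  x=11 (Q, w=100) cum 150
  x=12 (T, w=225) cum 375  ← median
  x=13 (P, w=12) cum 387
  x=15 (S, w=125) cum 512
  x=15 (V, w=30) cum 542
  x=24 (U, w=40) cum 582
⇒ x* = 12
y-coordinate, sorted with cumulative weight:
  y=1 (V, w=30) cum 30
  y=3 (U, w=40) cum 70
  y=14 (P, w=12) cum 82
  y=14 (S, w=125) cum 207
  y=20 (T, w=225) cum 432  ← median
  y=22 (R, w=50) cum 482
  y=23 (Q, w=100) cum 582
⇒ y* = 20

(12, 20)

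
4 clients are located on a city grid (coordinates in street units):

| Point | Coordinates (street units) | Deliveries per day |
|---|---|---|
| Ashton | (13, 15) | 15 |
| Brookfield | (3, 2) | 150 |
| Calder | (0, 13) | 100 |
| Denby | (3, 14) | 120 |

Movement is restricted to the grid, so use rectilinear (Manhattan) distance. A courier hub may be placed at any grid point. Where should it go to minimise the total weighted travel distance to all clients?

(3, 13)

Manhattan distance separates: Σwᵢ(|x−xᵢ|+|y−yᵢ|) = Σwᵢ|x−xᵢ| + Σwᵢ|y−yᵢ|, so x and y are optimised independently as 1-D weighted medians.
Total weight W = 385; half = 192.5.
x-coordinate, sorted with cumulative weight:
  x=0 (Calder, w=100) cum 100
  x=3 (Brookfield, w=150) cum 250  ← median
  x=3 (Denby, w=120) cum 370
  x=13 (Ashton, w=15) cum 385
⇒ x* = 3
y-coordinate, sorted with cumulative weight:
  y=2 (Brookfield, w=150) cum 150
  y=13 (Calder, w=100) cum 250  ← median
  y=14 (Denby, w=120) cum 370
  y=15 (Ashton, w=15) cum 385
⇒ y* = 13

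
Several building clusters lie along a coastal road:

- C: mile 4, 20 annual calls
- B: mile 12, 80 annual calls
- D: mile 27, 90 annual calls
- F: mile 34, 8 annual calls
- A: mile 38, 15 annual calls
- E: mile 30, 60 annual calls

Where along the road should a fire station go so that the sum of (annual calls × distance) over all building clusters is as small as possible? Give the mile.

For a sum of weighted absolute distances on a line, the optimum is the weighted median (not the mean). Total weight W = 273; half-weight = 136.5.
Sort by position and accumulate weight:
  mile 4 (C, w=20) → cum 20
  mile 12 (B, w=80) → cum 100
  mile 27 (D, w=90) → cum 190  ≥ 136.5 → median here
  mile 30 (E, w=60) → cum 250
  mile 34 (F, w=8) → cum 258
  mile 38 (A, w=15) → cum 273
Optimal location: mile 27.

x = 27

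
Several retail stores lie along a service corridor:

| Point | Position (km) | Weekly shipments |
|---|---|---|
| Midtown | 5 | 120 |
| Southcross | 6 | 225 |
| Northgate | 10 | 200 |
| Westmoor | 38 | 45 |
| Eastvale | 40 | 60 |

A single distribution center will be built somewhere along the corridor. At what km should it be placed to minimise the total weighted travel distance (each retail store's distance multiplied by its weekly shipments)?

x = 6

For a sum of weighted absolute distances on a line, the optimum is the weighted median (not the mean). Total weight W = 650; half-weight = 325.
Sort by position and accumulate weight:
  km 5 (Midtown, w=120) → cum 120
  km 6 (Southcross, w=225) → cum 345  ≥ 325 → median here
  km 10 (Northgate, w=200) → cum 545
  km 38 (Westmoor, w=45) → cum 590
  km 40 (Eastvale, w=60) → cum 650
Optimal location: km 6.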